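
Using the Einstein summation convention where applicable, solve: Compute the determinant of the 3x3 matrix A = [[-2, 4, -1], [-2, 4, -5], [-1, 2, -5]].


Expanding along the first row, det(A) = a11*M_11 - a12*M_12 + a13*M_13, where M_1j is the (1,j) minor.
Minor M_11 = 4*-5 - -5*2 = -10
Minor M_12 = -2*-5 - -5*-1 = 5
Minor M_13 = -2*2 - 4*-1 = 0
det = -2*(-10) - 4*(5) + -1*(0)
    = 20 - 20 + 0
    = 0

0


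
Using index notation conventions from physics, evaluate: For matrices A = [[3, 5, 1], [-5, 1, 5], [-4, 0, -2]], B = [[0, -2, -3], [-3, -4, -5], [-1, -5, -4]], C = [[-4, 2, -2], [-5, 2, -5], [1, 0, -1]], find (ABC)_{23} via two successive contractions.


(ABC)_{23} = sum_m (AB)_{2m} C_{m3}. First compute row 2 of AB.
(AB)_{21} = -5*0 + 1*-3 + 5*-1 = -8
(AB)_{22} = -5*-2 + 1*-4 + 5*-5 = -19
(AB)_{23} = -5*-3 + 1*-5 + 5*-4 = -10
Now contract with column 3 of C:
(AB)_{21} * C_{13} = -8 * -2 = 16
(AB)_{22} * C_{23} = -19 * -5 = 95
(AB)_{23} * C_{33} = -10 * -1 = 10
(ABC)_{23} = 16 + 95 + 10 = 121

121


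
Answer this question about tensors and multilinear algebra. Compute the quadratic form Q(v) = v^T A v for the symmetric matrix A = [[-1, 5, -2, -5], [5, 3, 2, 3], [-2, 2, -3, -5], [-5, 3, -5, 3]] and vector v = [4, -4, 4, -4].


First compute Av:
(Av)_1 = -1*4 + 5*-4 + -2*4 + -5*-4 = -12
(Av)_2 = 5*4 + 3*-4 + 2*4 + 3*-4 = 4
(Av)_3 = -2*4 + 2*-4 + -3*4 + -5*-4 = -8
(Av)_4 = -5*4 + 3*-4 + -5*4 + 3*-4 = -64
Av = [-12, 4, -8, -64]
Then v^T (Av) = 4*-12 + -4*4 + 4*-8 + -4*-64
= -48 + -16 + -32 + 256 = 160

160


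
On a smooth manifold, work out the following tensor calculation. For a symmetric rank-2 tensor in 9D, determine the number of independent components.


A symmetric rank-2 tensor in d dimensions has d(d+1)/2 independent components.
d = 9
d(d+1)/2 = 9 * 10 / 2 = 90 / 2 = 45

45


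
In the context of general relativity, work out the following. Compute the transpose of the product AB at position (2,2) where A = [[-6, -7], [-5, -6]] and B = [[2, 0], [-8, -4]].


(AB)^T_{ij} = (AB)_{ji} = sum_k A_{jk} B_{ki}.
For i=2, j=2 we need (AB)_{22}:
A_{21} * B_{12} = -5 * 0 = 0
A_{22} * B_{22} = -6 * -4 = 24
Sum = 0 + 24 = 24

24


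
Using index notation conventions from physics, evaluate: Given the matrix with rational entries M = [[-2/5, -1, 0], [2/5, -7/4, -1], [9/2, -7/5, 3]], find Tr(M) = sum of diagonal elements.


The trace is the sum of diagonal entries.
Diagonal: M[1,1] = -2/5, M[2,2] = -7/4, M[3,3] = 3
Tr(M) = -2/5 + -7/4 + 3
Computing step by step:
After adding M[1,1]: -2/5
After adding M[2,2]: -43/20
After adding M[3,3]: 17/20
Tr(M) = 17/20

17/20


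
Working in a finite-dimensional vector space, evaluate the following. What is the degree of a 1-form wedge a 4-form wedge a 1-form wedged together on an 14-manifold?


The degree of a wedge product is the sum of the degrees of the individual forms.
Degrees: 1, 4, 1
Total degree = 1 + 4 + 1 = 6

6


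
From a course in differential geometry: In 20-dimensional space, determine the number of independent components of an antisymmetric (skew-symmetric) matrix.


An antisymmetric rank-2 tensor satisfies A_{ij} = -A_{ji}, so diagonal entries are zero.
The independent components are the upper-triangular entries: C(n, 2) = n(n-1)/2.
n = 20
C(20, 2) = 20 * 19 / 2 = 380 / 2 = 190

190


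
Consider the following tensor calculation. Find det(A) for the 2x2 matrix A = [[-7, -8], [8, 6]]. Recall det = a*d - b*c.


For a 2x2 matrix [[a, b], [c, d]], det = a*d - b*c.
a = -7, b = -8, c = 8, d = 6
a*d = -7 * 6 = -42
b*c = -8 * 8 = -64
det = -42 - -64 = 22

22


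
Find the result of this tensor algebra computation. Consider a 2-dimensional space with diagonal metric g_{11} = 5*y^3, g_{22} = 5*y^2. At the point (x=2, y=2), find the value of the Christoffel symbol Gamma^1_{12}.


For a diagonal metric, Gamma^k_{ij} = (1/2) g^{kk} (dg_{ik}/dx_j + dg_{jk}/dx_i - dg_{ij}/dx_k).
The metric is diagonal, so g_{ab} = 0 for a != b.
At the given point: g_{11} = 40, g_{22} = 20
g^{11} = 1/40
dg_{11}/dx_2 = dg_{11}/dx_2 = 60
dg_{21}/dx_1 = 0 (off-diagonal)
dg_{12}/dx_1 = 0 (off-diagonal)
Numerator = 60 + 0 - 0 = 60
Gamma^1_{12} = 60 / (2 * 40) = 3/4

3/4


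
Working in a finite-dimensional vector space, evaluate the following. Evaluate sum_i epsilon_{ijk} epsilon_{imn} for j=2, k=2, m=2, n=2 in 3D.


Using the identity: epsilon_{ijk} epsilon_{imn} = delta_{jm} delta_{kn} - delta_{jn} delta_{km}.
delta_{22} = 1
delta_{22} = 1
delta_{22} = 1
delta_{22} = 1
Result = 1 * 1 - 1 * 1 = 1 - 1 = 0

0


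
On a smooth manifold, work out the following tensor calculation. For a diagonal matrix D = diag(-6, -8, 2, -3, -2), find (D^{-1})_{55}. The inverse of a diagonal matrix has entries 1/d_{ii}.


For a diagonal matrix, the inverse has entries (D^{-1})_{ii} = 1/d_{ii}.
The diagonal entries are: d_{11} = -6, d_{22} = -8, d_{33} = 2, d_{44} = -3, d_{55} = -2
We need (D^{-1})_{55} = 1/d_{55} = 1/-2 = -1/2

-1/2


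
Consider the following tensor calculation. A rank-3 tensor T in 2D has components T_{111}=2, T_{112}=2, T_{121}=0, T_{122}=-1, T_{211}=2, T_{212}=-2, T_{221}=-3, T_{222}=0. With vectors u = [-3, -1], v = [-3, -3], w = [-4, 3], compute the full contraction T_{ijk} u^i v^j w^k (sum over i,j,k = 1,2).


S = sum over i,j,k of T_{ijk} u_i v_j w_k. Expanding all 8 terms:
T_{111}*u_1*v_1*w_1 = 2*-3*-3*-4 = -72  (running total: -72)
T_{112}*u_1*v_1*w_2 = 2*-3*-3*3 = 54  (running total: -18)
T_{121}*u_1*v_2*w_1 = 0*-3*-3*-4 = 0  (running total: -18)
T_{122}*u_1*v_2*w_2 = -1*-3*-3*3 = -27  (running total: -45)
T_{211}*u_2*v_1*w_1 = 2*-1*-3*-4 = -24  (running total: -69)
T_{212}*u_2*v_1*w_2 = -2*-1*-3*3 = -18  (running total: -87)
T_{221}*u_2*v_2*w_1 = -3*-1*-3*-4 = 36  (running total: -51)
T_{222}*u_2*v_2*w_2 = 0*-1*-3*3 = 0  (running total: -51)
S = -51

-51


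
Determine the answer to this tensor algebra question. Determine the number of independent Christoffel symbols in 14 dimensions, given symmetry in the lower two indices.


Christoffel symbols Gamma^k_{ij} are symmetric in i,j, so there are d * d(d+1)/2 independent symbols.
d = 14
d(d+1)/2 = 14 * 15 / 2 = 105
Total = 14 * 105 = 1470

1470


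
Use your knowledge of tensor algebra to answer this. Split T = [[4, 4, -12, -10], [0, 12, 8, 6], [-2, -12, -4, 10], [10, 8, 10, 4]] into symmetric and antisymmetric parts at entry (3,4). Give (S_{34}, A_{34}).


T_{34} = 10
T_{43} = 10
S_{34} = (10 + 10)/2 = 20/2 = 10
A_{34} = (10 - 10)/2 = 0/2 = 0
Check: S + A = 10 + 0 = 10 = T_{34}.

(10, 0)


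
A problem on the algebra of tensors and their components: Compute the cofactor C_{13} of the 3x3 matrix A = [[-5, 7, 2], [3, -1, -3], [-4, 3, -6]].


To find cofactor C_{13}, delete row 1 and column 3.
The resulting 2x2 submatrix is: [[3, -1], [-4, 3]]
Minor M_{13} = 3*3 - -1*-4
  = 9 - 4 = 5
Sign = (-1)^(1+3) = (-1)^4 = 1
Cofactor C_{13} = 1 * 5 = 5

5


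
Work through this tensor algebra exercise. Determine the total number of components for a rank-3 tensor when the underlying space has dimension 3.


The number of components of a rank-r tensor in d dimensions is d^r.
Here d = 3 and r = 3.
3^3 = 27

27


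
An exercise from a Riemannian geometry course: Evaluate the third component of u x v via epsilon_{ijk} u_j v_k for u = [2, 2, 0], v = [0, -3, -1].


(u x v)_3 = sum_{j,k} epsilon_{3jk} u_j v_k. Only permutations of (1,2,3) contribute; the two non-zero terms are:
eps_{312} u_1 v_2 = 1 * 2 * -3 = -6
eps_{321} u_2 v_1 = -1 * 2 * 0 = 0
(u x v)_3 = -6

-6


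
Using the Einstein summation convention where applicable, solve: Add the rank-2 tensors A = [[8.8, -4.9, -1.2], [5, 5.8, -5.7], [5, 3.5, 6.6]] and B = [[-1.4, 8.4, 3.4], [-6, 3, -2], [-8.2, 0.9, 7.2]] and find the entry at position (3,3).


Tensor addition is component-wise: (A + B)_{ij} = A_{ij} + B_{ij}.
A_{33} = 6.6
B_{33} = 7.2
(A + B)_{33} = 6.6 + 7.2 = 13.8

13.8


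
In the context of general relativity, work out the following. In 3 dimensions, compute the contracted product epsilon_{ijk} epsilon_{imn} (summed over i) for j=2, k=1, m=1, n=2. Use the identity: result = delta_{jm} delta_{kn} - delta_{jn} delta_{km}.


Using the identity: epsilon_{ijk} epsilon_{imn} = delta_{jm} delta_{kn} - delta_{jn} delta_{km}.
delta_{21} = 0
delta_{12} = 0
delta_{22} = 1
delta_{11} = 1
Result = 0 * 0 - 1 * 1 = 0 - 1 = -1

-1


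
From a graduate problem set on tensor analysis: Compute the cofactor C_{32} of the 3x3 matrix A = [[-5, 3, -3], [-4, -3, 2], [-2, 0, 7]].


To find cofactor C_{32}, delete row 3 and column 2.
The resulting 2x2 submatrix is: [[-5, -3], [-4, 2]]
Minor M_{32} = -5*2 - -3*-4
  = -10 - 12 = -22
Sign = (-1)^(3+2) = (-1)^5 = -1
Cofactor C_{32} = -1 * -22 = 22

22


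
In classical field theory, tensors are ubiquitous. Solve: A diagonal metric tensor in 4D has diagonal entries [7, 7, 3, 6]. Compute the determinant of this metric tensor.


For a diagonal metric, the determinant is the product of diagonal entries.
Diagonal entries: 7, 7, 3, 6
det(g) = 7 * 7 * 3 * 6 = 882

882


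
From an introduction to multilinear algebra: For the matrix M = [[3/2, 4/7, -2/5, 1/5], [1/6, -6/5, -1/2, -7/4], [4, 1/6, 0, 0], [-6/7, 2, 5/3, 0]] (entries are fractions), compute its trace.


The trace is the sum of diagonal entries.
Diagonal: M[1,1] = 3/2, M[2,2] = -6/5, M[3,3] = 0, M[4,4] = 0
Tr(M) = 3/2 + -6/5 + 0 + 0
Computing step by step:
After adding M[1,1]: 3/2
After adding M[2,2]: 3/10
After adding M[3,3]: 3/10
After adding M[4,4]: 3/10
Tr(M) = 3/10

3/10


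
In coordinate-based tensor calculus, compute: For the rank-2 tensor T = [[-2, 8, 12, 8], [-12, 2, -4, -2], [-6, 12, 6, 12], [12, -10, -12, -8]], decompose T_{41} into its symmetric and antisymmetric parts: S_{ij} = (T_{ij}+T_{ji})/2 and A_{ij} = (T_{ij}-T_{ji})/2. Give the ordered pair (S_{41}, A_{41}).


T_{41} = 12
T_{14} = 8
S_{41} = (12 + 8)/2 = 20/2 = 10
A_{41} = (12 - 8)/2 = 4/2 = 2
Check: S + A = 10 + 2 = 12 = T_{41}.

(10, 2)


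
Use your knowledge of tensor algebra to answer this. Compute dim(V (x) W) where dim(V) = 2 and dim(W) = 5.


The dimension of a tensor product is the product of dimensions.
dim(V) = 2, dim(W) = 5
dim(V (x) W) = 2 * 5 = 10

10


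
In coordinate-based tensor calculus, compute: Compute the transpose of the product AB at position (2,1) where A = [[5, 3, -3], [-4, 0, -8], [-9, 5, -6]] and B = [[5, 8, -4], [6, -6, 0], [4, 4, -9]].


(AB)^T_{ij} = (AB)_{ji} = sum_k A_{jk} B_{ki}.
For i=2, j=1 we need (AB)_{12}:
A_{11} * B_{12} = 5 * 8 = 40
A_{12} * B_{22} = 3 * -6 = -18
A_{13} * B_{32} = -3 * 4 = -12
Sum = 40 + -18 + -12 = 10

10


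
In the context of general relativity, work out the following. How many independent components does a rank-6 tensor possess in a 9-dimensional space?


The number of components of a rank-r tensor in d dimensions is d^r.
Here d = 9 and r = 6.
9^6 = 531441

531441


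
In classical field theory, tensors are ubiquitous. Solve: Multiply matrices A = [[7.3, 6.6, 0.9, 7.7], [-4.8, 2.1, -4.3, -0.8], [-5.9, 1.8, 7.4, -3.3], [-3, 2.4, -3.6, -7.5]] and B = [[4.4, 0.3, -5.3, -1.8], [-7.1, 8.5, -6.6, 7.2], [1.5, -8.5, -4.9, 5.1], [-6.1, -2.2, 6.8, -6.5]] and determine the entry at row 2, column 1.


(AB)_{ij} = sum_k A_{ik} B_{kj}.
For i=2, j=1:
A_{21} * B_{11} = -4.8 * 4.4 = -21.12
A_{22} * B_{21} = 2.1 * -7.1 = -14.91
A_{23} * B_{31} = -4.3 * 1.5 = -6.45
A_{24} * B_{41} = -0.8 * -6.1 = 4.88
Sum = -21.12 + -14.91 + -6.45 + 4.88 = -37.6

-37.6


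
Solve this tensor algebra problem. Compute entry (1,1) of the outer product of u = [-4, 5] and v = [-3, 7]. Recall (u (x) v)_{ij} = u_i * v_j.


The outer product entry T_{ij} = u_i * v_j.
We need i=1, j=1.
u_1 = -4, v_1 = -3
T_{1,1} = -4 * -3 = 12

12


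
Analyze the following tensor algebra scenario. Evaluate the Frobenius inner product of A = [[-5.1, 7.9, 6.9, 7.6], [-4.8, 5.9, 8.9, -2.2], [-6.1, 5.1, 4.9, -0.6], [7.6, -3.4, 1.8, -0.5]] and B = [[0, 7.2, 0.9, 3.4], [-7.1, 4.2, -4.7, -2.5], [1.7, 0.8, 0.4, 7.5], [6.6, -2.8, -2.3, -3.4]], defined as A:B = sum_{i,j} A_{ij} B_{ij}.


A:B = sum over all i,j of A_{ij} * B_{ij}.
Row 1: -5.1*0=0, 7.9*7.2=56.88, 6.9*0.9=6.21, 7.6*3.4=25.84 => row sum = 88.93
Row 2: -4.8*-7.1=34.08, 5.9*4.2=24.78, 8.9*-4.7=-41.83, -2.2*-2.5=5.5 => row sum = 22.53
Row 3: -6.1*1.7=-10.37, 5.1*0.8=4.08, 4.9*0.4=1.96, -0.6*7.5=-4.5 => row sum = -8.83
Row 4: 7.6*6.6=50.16, -3.4*-2.8=9.52, 1.8*-2.3=-4.14, -0.5*-3.4=1.7 => row sum = 57.24
Total = 88.93 + 22.53 + -8.83 + 57.24 = 159.87

159.87


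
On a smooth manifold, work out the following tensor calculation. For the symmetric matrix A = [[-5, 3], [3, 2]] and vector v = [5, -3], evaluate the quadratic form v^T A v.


First compute Av:
(Av)_1 = -5*5 + 3*-3 = -34
(Av)_2 = 3*5 + 2*-3 = 9
Av = [-34, 9]
Then v^T (Av) = 5*-34 + -3*9
= -170 + -27 = -197

-197


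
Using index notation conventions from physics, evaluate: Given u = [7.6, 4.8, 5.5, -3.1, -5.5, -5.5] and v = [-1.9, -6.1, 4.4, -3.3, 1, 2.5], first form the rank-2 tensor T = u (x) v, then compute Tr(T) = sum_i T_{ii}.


The outer product gives T_{ij} = u_i v_j.
The trace (contraction) is Tr(T) = sum_i T_{ii} = sum_i u_i v_i.
Diagonal entries:
T_{11} = u_1 * v_1 = 7.6 * -1.9 = -14.44
T_{22} = u_2 * v_2 = 4.8 * -6.1 = -29.28
T_{33} = u_3 * v_3 = 5.5 * 4.4 = 24.2
T_{44} = u_4 * v_4 = -3.1 * -3.3 = 10.23
T_{55} = u_5 * v_5 = -5.5 * 1 = -5.5
T_{66} = u_6 * v_6 = -5.5 * 2.5 = -13.75
Tr(T) = -14.44 + -29.28 + 24.2 + 10.23 + -5.5 + -13.75 = -28.54

-28.54


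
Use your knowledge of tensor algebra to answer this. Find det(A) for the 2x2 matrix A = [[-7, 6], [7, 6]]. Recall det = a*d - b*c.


For a 2x2 matrix [[a, b], [c, d]], det = a*d - b*c.
a = -7, b = 6, c = 7, d = 6
a*d = -7 * 6 = -42
b*c = 6 * 7 = 42
det = -42 - 42 = -84

-84


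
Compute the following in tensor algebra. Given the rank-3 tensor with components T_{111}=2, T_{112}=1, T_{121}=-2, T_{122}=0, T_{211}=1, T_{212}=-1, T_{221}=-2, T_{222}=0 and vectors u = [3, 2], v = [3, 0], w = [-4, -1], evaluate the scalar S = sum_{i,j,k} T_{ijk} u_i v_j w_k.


S = sum over i,j,k of T_{ijk} u_i v_j w_k. Expanding all 8 terms:
T_{111}*u_1*v_1*w_1 = 2*3*3*-4 = -72  (running total: -72)
T_{112}*u_1*v_1*w_2 = 1*3*3*-1 = -9  (running total: -81)
T_{121}*u_1*v_2*w_1 = -2*3*0*-4 = 0  (running total: -81)
T_{122}*u_1*v_2*w_2 = 0*3*0*-1 = 0  (running total: -81)
T_{211}*u_2*v_1*w_1 = 1*2*3*-4 = -24  (running total: -105)
T_{212}*u_2*v_1*w_2 = -1*2*3*-1 = 6  (running total: -99)
T_{221}*u_2*v_2*w_1 = -2*2*0*-4 = 0  (running total: -99)
T_{222}*u_2*v_2*w_2 = 0*2*0*-1 = 0  (running total: -99)
S = -99

-99


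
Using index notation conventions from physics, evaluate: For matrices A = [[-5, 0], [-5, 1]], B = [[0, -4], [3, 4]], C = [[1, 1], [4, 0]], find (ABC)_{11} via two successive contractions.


(ABC)_{11} = sum_m (AB)_{1m} C_{m1}. First compute row 1 of AB.
(AB)_{11} = -5*0 + 0*3 = 0
(AB)_{12} = -5*-4 + 0*4 = 20
Now contract with column 1 of C:
(AB)_{11} * C_{11} = 0 * 1 = 0
(AB)_{12} * C_{21} = 20 * 4 = 80
(ABC)_{11} = 0 + 80 = 80

80


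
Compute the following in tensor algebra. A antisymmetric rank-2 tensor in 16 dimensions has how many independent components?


A antisymmetric rank-2 tensor in d dimensions has d(d-1)/2 independent components.
d = 16
d(d-1)/2 = 16 * 15 / 2 = 240 / 2 = 120

120


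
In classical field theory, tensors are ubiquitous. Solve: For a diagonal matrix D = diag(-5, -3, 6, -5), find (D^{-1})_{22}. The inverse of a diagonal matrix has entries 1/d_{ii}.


For a diagonal matrix, the inverse has entries (D^{-1})_{ii} = 1/d_{ii}.
The diagonal entries are: d_{11} = -5, d_{22} = -3, d_{33} = 6, d_{44} = -5
We need (D^{-1})_{22} = 1/d_{22} = 1/-3 = -1/3

-1/3


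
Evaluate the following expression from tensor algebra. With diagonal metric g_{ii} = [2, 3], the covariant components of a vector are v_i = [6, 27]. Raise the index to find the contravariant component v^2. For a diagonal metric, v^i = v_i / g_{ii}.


To raise an index with a diagonal metric: v^i = v_i / g_{ii}.
For index 2: v_2 = 27, g_{22} = 3
v^2 = 27 / 3 = 9

9


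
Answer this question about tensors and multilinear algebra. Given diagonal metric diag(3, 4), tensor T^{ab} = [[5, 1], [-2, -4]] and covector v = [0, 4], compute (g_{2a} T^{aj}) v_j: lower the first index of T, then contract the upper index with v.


Step 1: lower the first index. For a diagonal metric, g_{ia} T^{aj} = g_{ii} T^{ij} (no sum on i).
g_{22} = 4
S_2{}^1 = 4 * T^{21} = 4 * -2 = -8
S_2{}^2 = 4 * T^{22} = 4 * -4 = -16
Step 2: contract S_2{}^j with v_j.
S_2{}^1 * v_1 = -8 * 0 = 0
S_2{}^2 * v_2 = -16 * 4 = -64
Result = 0 + -64 = -64

-64


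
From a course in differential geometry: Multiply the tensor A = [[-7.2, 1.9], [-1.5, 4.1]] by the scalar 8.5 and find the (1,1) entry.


Scalar multiplication: (cA)_{ij} = c * A_{ij}.
c = 8.5
A_{11} = -7.2
(cA)_{11} = 8.5 * -7.2 = -61.2

-61.2


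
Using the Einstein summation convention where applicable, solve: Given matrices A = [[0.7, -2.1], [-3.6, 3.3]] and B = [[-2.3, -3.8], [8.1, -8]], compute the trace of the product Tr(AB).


Tr(AB) = sum_i (AB)_{ii} where (AB)_{ii} = sum_k A_{ik} B_{ki}.
(AB)_{11} = 0.7*-2.3 + -2.1*8.1 = -18.62
(AB)_{22} = -3.6*-3.8 + 3.3*-8 = -12.72
Tr(AB) = -18.62 + -12.72 = -31.34

-31.34


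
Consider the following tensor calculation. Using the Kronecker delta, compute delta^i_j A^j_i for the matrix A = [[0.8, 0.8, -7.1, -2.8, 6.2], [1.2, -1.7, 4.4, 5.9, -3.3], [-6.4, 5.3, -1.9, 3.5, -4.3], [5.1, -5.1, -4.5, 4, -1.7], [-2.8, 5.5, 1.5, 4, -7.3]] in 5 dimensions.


The contraction (trace) of a rank-2 tensor is the sum of its diagonal elements.
Diagonal entries: A[1,1] = 0.8, A[2,2] = -1.7, A[3,3] = -1.9, A[4,4] = 4, A[5,5] = -7.3
Tr(A) = 0.8 + -1.7 + -1.9 + 4 + -7.3 = -6.1

-6.1


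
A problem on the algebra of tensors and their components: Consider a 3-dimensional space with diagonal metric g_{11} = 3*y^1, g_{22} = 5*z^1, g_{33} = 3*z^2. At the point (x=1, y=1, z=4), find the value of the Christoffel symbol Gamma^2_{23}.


For a diagonal metric, Gamma^k_{ij} = (1/2) g^{kk} (dg_{ik}/dx_j + dg_{jk}/dx_i - dg_{ij}/dx_k).
The metric is diagonal, so g_{ab} = 0 for a != b.
At the given point: g_{11} = 3, g_{22} = 20, g_{33} = 48
g^{22} = 1/20
dg_{22}/dx_3 = dg_{22}/dx_3 = 5
dg_{32}/dx_2 = 0 (off-diagonal)
dg_{23}/dx_2 = 0 (off-diagonal)
Numerator = 5 + 0 - 0 = 5
Gamma^2_{23} = 5 / (2 * 20) = 1/8

1/8


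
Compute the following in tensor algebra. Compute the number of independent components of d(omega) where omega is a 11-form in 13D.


The exterior derivative of a p-form is a (p+1)-form.
Its number of independent components is C(n, p+1).
n = 13, p+1 = 12
C(13, 12) = 13

13


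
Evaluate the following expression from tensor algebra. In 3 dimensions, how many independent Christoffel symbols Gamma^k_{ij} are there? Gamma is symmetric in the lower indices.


Christoffel symbols Gamma^k_{ij} are symmetric in i,j, so there are d * d(d+1)/2 independent symbols.
d = 3
d(d+1)/2 = 3 * 4 / 2 = 6
Total = 3 * 6 = 18

18


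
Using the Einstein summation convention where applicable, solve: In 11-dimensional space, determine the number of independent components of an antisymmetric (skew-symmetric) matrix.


An antisymmetric rank-2 tensor satisfies A_{ij} = -A_{ji}, so diagonal entries are zero.
The independent components are the upper-triangular entries: C(n, 2) = n(n-1)/2.
n = 11
C(11, 2) = 11 * 10 / 2 = 110 / 2 = 55

55


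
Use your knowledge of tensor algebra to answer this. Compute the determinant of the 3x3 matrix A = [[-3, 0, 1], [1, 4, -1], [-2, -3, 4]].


Expanding along the first row, det(A) = a11*M_11 - a12*M_12 + a13*M_13, where M_1j is the (1,j) minor.
Minor M_11 = 4*4 - -1*-3 = 13
Minor M_12 = 1*4 - -1*-2 = 2
Minor M_13 = 1*-3 - 4*-2 = 5
det = -3*(13) - 0*(2) + 1*(5)
    = -39 - 0 + 5
    = -34

-34


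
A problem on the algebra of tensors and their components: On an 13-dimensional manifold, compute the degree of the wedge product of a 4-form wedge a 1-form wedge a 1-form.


The degree of a wedge product is the sum of the degrees of the individual forms.
Degrees: 4, 1, 1
Total degree = 4 + 1 + 1 = 6

6


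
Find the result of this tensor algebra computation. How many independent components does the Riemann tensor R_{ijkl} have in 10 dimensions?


The Riemann tensor in d dimensions has d^2(d^2 - 1)/12 independent components.
d = 10, so d^2 = 100
d^2 - 1 = 99
d^2(d^2 - 1) = 100 * 99 = 9900
Divide by 12: 9900 / 12 = 825

825


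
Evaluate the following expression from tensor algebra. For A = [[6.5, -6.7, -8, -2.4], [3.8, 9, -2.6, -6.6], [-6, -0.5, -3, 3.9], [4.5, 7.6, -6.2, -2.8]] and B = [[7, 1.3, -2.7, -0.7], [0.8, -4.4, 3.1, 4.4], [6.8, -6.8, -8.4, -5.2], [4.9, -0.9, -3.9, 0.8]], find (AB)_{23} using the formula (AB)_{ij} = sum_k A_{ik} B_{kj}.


(AB)_{ij} = sum_k A_{ik} B_{kj}.
For i=2, j=3:
A_{21} * B_{13} = 3.8 * -2.7 = -10.26
A_{22} * B_{23} = 9 * 3.1 = 27.9
A_{23} * B_{33} = -2.6 * -8.4 = 21.84
A_{24} * B_{43} = -6.6 * -3.9 = 25.74
Sum = -10.26 + 27.9 + 21.84 + 25.74 = 65.22

65.22


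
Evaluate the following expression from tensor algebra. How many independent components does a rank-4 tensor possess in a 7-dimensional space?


The number of components of a rank-r tensor in d dimensions is d^r.
Here d = 7 and r = 4.
7^4 = 2401

2401


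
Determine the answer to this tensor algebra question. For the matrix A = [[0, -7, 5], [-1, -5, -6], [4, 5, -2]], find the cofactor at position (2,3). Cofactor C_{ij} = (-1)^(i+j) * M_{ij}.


To find cofactor C_{23}, delete row 2 and column 3.
The resulting 2x2 submatrix is: [[0, -7], [4, 5]]
Minor M_{23} = 0*5 - -7*4
  = 0 - -28 = 28
Sign = (-1)^(2+3) = (-1)^5 = -1
Cofactor C_{23} = -1 * 28 = -28

-28


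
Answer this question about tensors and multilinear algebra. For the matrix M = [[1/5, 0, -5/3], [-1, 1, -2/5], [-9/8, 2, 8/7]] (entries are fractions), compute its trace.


The trace is the sum of diagonal entries.
Diagonal: M[1,1] = 1/5, M[2,2] = 1, M[3,3] = 8/7
Tr(M) = 1/5 + 1 + 8/7
Computing step by step:
After adding M[1,1]: 1/5
After adding M[2,2]: 6/5
After adding M[3,3]: 82/35
Tr(M) = 82/35

82/35


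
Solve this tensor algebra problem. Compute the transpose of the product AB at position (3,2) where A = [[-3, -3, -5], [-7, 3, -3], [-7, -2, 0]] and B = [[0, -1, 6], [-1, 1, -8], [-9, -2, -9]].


(AB)^T_{ij} = (AB)_{ji} = sum_k A_{jk} B_{ki}.
For i=3, j=2 we need (AB)_{23}:
A_{21} * B_{13} = -7 * 6 = -42
A_{22} * B_{23} = 3 * -8 = -24
A_{23} * B_{33} = -3 * -9 = 27
Sum = -42 + -24 + 27 = -39

-39


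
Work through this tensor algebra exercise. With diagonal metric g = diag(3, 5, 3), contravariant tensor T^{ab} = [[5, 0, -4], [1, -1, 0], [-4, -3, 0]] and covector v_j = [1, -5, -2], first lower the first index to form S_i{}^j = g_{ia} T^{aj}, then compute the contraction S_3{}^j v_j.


Step 1: lower the first index. For a diagonal metric, g_{ia} T^{aj} = g_{ii} T^{ij} (no sum on i).
g_{33} = 3
S_3{}^1 = 3 * T^{31} = 3 * -4 = -12
S_3{}^2 = 3 * T^{32} = 3 * -3 = -9
S_3{}^3 = 3 * T^{33} = 3 * 0 = 0
Step 2: contract S_3{}^j with v_j.
S_3{}^1 * v_1 = -12 * 1 = -12
S_3{}^2 * v_2 = -9 * -5 = 45
S_3{}^3 * v_3 = 0 * -2 = 0
Result = -12 + 45 + 0 = 33

33


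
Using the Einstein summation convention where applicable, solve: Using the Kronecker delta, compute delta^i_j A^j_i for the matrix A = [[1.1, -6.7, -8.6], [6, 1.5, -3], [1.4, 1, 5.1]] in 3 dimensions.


The contraction (trace) of a rank-2 tensor is the sum of its diagonal elements.
Diagonal entries: A[1,1] = 1.1, A[2,2] = 1.5, A[3,3] = 5.1
Tr(A) = 1.1 + 1.5 + 5.1 = 7.7

7.7


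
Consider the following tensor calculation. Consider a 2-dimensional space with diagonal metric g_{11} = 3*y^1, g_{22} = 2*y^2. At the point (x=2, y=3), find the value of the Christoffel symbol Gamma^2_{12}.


For a diagonal metric, Gamma^k_{ij} = (1/2) g^{kk} (dg_{ik}/dx_j + dg_{jk}/dx_i - dg_{ij}/dx_k).
The metric is diagonal, so g_{ab} = 0 for a != b.
At the given point: g_{11} = 9, g_{22} = 18
g^{22} = 1/18
dg_{12}/dx_2 = 0 (off-diagonal)
dg_{22}/dx_1 = dg_{22}/dx_1 = 0
dg_{12}/dx_2 = 0 (off-diagonal)
Numerator = 0 + 0 - 0 = 0
Gamma^2_{12} = 0 / (2 * 18) = 0

0


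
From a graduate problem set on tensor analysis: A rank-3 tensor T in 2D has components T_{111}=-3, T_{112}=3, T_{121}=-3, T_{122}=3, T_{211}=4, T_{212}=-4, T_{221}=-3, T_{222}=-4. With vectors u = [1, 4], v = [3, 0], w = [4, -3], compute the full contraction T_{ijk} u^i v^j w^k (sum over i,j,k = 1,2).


S = sum over i,j,k of T_{ijk} u_i v_j w_k. Expanding all 8 terms:
T_{111}*u_1*v_1*w_1 = -3*1*3*4 = -36  (running total: -36)
T_{112}*u_1*v_1*w_2 = 3*1*3*-3 = -27  (running total: -63)
T_{121}*u_1*v_2*w_1 = -3*1*0*4 = 0  (running total: -63)
T_{122}*u_1*v_2*w_2 = 3*1*0*-3 = 0  (running total: -63)
T_{211}*u_2*v_1*w_1 = 4*4*3*4 = 192  (running total: 129)
T_{212}*u_2*v_1*w_2 = -4*4*3*-3 = 144  (running total: 273)
T_{221}*u_2*v_2*w_1 = -3*4*0*4 = 0  (running total: 273)
T_{222}*u_2*v_2*w_2 = -4*4*0*-3 = 0  (running total: 273)
S = 273

273


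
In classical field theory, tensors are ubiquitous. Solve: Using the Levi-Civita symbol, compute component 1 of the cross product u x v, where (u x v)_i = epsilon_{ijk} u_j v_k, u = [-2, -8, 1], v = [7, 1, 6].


(u x v)_1 = sum_{j,k} epsilon_{1jk} u_j v_k. Only permutations of (1,2,3) contribute; the two non-zero terms are:
eps_{123} u_2 v_3 = 1 * -8 * 6 = -48
eps_{132} u_3 v_2 = -1 * 1 * 1 = -1
(u x v)_1 = -49

-49


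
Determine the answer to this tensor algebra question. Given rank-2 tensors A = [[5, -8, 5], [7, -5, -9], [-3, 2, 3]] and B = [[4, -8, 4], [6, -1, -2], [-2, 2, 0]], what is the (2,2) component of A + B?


Tensor addition is component-wise: (A + B)_{ij} = A_{ij} + B_{ij}.
A_{22} = -5
B_{22} = -1
(A + B)_{22} = -5 + -1 = -6

-6


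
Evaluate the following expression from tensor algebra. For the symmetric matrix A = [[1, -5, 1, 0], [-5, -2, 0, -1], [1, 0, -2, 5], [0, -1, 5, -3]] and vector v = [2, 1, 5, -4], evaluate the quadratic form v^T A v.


First compute Av:
(Av)_1 = 1*2 + -5*1 + 1*5 + 0*-4 = 2
(Av)_2 = -5*2 + -2*1 + 0*5 + -1*-4 = -8
(Av)_3 = 1*2 + 0*1 + -2*5 + 5*-4 = -28
(Av)_4 = 0*2 + -1*1 + 5*5 + -3*-4 = 36
Av = [2, -8, -28, 36]
Then v^T (Av) = 2*2 + 1*-8 + 5*-28 + -4*36
= 4 + -8 + -140 + -144 = -288

-288


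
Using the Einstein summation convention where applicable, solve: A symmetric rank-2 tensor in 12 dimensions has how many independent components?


A symmetric rank-2 tensor in d dimensions has d(d+1)/2 independent components.
d = 12
d(d+1)/2 = 12 * 13 / 2 = 156 / 2 = 78

78


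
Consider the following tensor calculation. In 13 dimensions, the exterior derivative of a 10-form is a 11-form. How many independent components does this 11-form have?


The exterior derivative of a p-form is a (p+1)-form.
Its number of independent components is C(n, p+1).
n = 13, p+1 = 11
C(13, 11) = 78

78


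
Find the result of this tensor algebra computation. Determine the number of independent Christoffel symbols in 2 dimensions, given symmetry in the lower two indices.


Christoffel symbols Gamma^k_{ij} are symmetric in i,j, so there are d * d(d+1)/2 independent symbols.
d = 2
d(d+1)/2 = 2 * 3 / 2 = 3
Total = 2 * 3 = 6

6


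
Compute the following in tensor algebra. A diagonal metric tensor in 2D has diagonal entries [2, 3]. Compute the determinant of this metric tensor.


For a diagonal metric, the determinant is the product of diagonal entries.
Diagonal entries: 2, 3
det(g) = 2 * 3 = 6

6


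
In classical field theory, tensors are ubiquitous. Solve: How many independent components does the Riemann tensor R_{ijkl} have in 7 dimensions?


The Riemann tensor in d dimensions has d^2(d^2 - 1)/12 independent components.
d = 7, so d^2 = 49
d^2 - 1 = 48
d^2(d^2 - 1) = 49 * 48 = 2352
Divide by 12: 2352 / 12 = 196

196


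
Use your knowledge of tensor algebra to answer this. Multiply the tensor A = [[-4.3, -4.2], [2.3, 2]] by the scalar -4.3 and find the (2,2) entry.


Scalar multiplication: (cA)_{ij} = c * A_{ij}.
c = -4.3
A_{22} = 2
(cA)_{22} = -4.3 * 2 = -8.6

-8.6


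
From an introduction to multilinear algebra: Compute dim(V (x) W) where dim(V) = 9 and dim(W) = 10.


The dimension of a tensor product is the product of dimensions.
dim(V) = 9, dim(W) = 10
dim(V (x) W) = 9 * 10 = 90

90


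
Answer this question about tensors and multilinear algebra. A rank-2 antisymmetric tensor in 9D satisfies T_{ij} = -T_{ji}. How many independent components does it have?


An antisymmetric rank-2 tensor satisfies A_{ij} = -A_{ji}, so diagonal entries are zero.
The independent components are the upper-triangular entries: C(n, 2) = n(n-1)/2.
n = 9
C(9, 2) = 9 * 8 / 2 = 72 / 2 = 36

36


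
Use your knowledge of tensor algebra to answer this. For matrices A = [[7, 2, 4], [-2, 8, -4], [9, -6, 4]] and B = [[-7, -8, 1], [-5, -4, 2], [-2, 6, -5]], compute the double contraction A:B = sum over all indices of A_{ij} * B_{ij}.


A:B = sum over all i,j of A_{ij} * B_{ij}.
Row 1: 7*-7=-49, 2*-8=-16, 4*1=4 => row sum = -61
Row 2: -2*-5=10, 8*-4=-32, -4*2=-8 => row sum = -30
Row 3: 9*-2=-18, -6*6=-36, 4*-5=-20 => row sum = -74
Total = -61 + -30 + -74 = -165

-165


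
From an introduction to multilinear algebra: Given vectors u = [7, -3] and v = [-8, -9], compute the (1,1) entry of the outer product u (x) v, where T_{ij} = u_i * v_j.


The outer product entry T_{ij} = u_i * v_j.
We need i=1, j=1.
u_1 = 7, v_1 = -8
T_{1,1} = 7 * -8 = -56

-56


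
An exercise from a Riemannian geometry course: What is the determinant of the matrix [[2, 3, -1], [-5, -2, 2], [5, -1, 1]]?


Expanding along the first row, det(A) = a11*M_11 - a12*M_12 + a13*M_13, where M_1j is the (1,j) minor.
Minor M_11 = -2*1 - 2*-1 = 0
Minor M_12 = -5*1 - 2*5 = -15
Minor M_13 = -5*-1 - -2*5 = 15
det = 2*(0) - 3*(-15) + -1*(15)
    = 0 - -45 + -15
    = 30

30


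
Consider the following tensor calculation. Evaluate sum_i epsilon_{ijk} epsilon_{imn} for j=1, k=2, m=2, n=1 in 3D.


Using the identity: epsilon_{ijk} epsilon_{imn} = delta_{jm} delta_{kn} - delta_{jn} delta_{km}.
delta_{12} = 0
delta_{21} = 0
delta_{11} = 1
delta_{22} = 1
Result = 0 * 0 - 1 * 1 = 0 - 1 = -1

-1


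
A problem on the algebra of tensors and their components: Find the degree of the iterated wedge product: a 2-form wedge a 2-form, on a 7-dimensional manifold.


The degree of a wedge product is the sum of the degrees of the individual forms.
Degrees: 2, 2
Total degree = 2 + 2 = 4

4


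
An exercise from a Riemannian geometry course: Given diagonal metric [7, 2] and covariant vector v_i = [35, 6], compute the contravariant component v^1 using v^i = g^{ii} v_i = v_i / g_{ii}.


To raise an index with a diagonal metric: v^i = v_i / g_{ii}.
For index 1: v_1 = 35, g_{11} = 7
v^1 = 35 / 7 = 5

5


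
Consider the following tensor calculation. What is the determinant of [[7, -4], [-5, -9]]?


For a 2x2 matrix [[a, b], [c, d]], det = a*d - b*c.
a = 7, b = -4, c = -5, d = -9
a*d = 7 * -9 = -63
b*c = -4 * -5 = 20
det = -63 - 20 = -83

-83


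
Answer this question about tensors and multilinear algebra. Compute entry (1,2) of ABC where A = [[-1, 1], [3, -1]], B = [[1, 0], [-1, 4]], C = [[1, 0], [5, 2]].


(ABC)_{12} = sum_m (AB)_{1m} C_{m2}. First compute row 1 of AB.
(AB)_{11} = -1*1 + 1*-1 = -2
(AB)_{12} = -1*0 + 1*4 = 4
Now contract with column 2 of C:
(AB)_{11} * C_{12} = -2 * 0 = 0
(AB)_{12} * C_{22} = 4 * 2 = 8
(ABC)_{12} = 0 + 8 = 8

8


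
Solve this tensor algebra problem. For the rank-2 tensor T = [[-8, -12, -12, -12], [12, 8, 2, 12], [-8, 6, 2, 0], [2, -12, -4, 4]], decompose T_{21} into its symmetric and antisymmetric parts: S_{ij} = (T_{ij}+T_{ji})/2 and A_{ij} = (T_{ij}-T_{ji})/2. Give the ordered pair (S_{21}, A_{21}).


T_{21} = 12
T_{12} = -12
S_{21} = (12 + -12)/2 = 0/2 = 0
A_{21} = (12 - -12)/2 = 24/2 = 12
Check: S + A = 0 + 12 = 12 = T_{21}.

(0, 12)


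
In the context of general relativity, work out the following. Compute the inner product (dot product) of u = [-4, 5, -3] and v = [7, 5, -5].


The inner product u . v = sum of u_i * v_i.
Term-by-term: -4 * 7, 5 * 5, -3 * -5
Products: -28, 25, 15
Sum = -28 + 25 + 15 = 12

12


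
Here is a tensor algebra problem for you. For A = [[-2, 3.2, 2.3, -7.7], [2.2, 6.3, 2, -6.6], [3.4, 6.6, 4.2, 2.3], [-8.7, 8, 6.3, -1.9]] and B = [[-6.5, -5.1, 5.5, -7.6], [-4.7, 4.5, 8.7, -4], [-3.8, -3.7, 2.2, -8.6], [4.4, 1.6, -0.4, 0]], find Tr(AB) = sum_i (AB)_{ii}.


Tr(AB) = sum_i (AB)_{ii} where (AB)_{ii} = sum_k A_{ik} B_{ki}.
(AB)_{11} = -2*-6.5 + 3.2*-4.7 + 2.3*-3.8 + -7.7*4.4 = -44.66
(AB)_{22} = 2.2*-5.1 + 6.3*4.5 + 2*-3.7 + -6.6*1.6 = -0.83
(AB)_{33} = 3.4*5.5 + 6.6*8.7 + 4.2*2.2 + 2.3*-0.4 = 84.44
(AB)_{44} = -8.7*-7.6 + 8*-4 + 6.3*-8.6 + -1.9*0 = -20.06
Tr(AB) = -44.66 + -0.83 + 84.44 + -20.06 = 18.89

18.89


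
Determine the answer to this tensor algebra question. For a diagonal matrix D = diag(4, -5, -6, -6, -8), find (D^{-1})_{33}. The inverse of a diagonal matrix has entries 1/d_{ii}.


For a diagonal matrix, the inverse has entries (D^{-1})_{ii} = 1/d_{ii}.
The diagonal entries are: d_{11} = 4, d_{22} = -5, d_{33} = -6, d_{44} = -6, d_{55} = -8
We need (D^{-1})_{33} = 1/d_{33} = 1/-6 = -1/6

-1/6


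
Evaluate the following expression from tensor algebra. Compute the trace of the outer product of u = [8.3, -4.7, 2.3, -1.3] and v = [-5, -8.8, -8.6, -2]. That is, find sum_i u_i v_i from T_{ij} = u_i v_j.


The outer product gives T_{ij} = u_i v_j.
The trace (contraction) is Tr(T) = sum_i T_{ii} = sum_i u_i v_i.
Diagonal entries:
T_{11} = u_1 * v_1 = 8.3 * -5 = -41.5
T_{22} = u_2 * v_2 = -4.7 * -8.8 = 41.36
T_{33} = u_3 * v_3 = 2.3 * -8.6 = -19.78
T_{44} = u_4 * v_4 = -1.3 * -2 = 2.6
Tr(T) = -41.5 + 41.36 + -19.78 + 2.6 = -17.32

-17.32


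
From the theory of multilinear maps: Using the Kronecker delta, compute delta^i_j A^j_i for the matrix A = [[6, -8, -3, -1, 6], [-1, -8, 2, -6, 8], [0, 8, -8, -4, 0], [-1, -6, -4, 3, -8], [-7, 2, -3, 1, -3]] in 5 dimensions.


The contraction (trace) of a rank-2 tensor is the sum of its diagonal elements.
Diagonal entries: A[1,1] = 6, A[2,2] = -8, A[3,3] = -8, A[4,4] = 3, A[5,5] = -3
Tr(A) = 6 + -8 + -8 + 3 + -3 = -10

-10


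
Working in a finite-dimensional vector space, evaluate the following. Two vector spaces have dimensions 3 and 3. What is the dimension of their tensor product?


The dimension of a tensor product is the product of dimensions.
dim(V) = 3, dim(W) = 3
dim(V (x) W) = 3 * 3 = 9

9


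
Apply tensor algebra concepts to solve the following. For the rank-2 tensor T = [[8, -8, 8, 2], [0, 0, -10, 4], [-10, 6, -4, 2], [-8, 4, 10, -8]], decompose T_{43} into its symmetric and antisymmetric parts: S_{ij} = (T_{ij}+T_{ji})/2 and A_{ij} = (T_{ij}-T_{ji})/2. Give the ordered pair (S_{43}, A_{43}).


T_{43} = 10
T_{34} = 2
S_{43} = (10 + 2)/2 = 12/2 = 6
A_{43} = (10 - 2)/2 = 8/2 = 4
Check: S + A = 6 + 4 = 10 = T_{43}.

(6, 4)


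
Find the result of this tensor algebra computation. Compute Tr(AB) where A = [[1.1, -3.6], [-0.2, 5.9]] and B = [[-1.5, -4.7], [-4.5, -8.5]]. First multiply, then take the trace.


Tr(AB) = sum_i (AB)_{ii} where (AB)_{ii} = sum_k A_{ik} B_{ki}.
(AB)_{11} = 1.1*-1.5 + -3.6*-4.5 = 14.55
(AB)_{22} = -0.2*-4.7 + 5.9*-8.5 = -49.21
Tr(AB) = 14.55 + -49.21 = -34.66

-34.66


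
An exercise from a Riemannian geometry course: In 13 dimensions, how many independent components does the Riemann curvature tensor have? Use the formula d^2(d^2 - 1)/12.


The Riemann tensor in d dimensions has d^2(d^2 - 1)/12 independent components.
d = 13, so d^2 = 169
d^2 - 1 = 168
d^2(d^2 - 1) = 169 * 168 = 28392
Divide by 12: 28392 / 12 = 2366

2366


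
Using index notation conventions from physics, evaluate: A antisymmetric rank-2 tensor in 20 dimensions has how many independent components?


A antisymmetric rank-2 tensor in d dimensions has d(d-1)/2 independent components.
d = 20
d(d-1)/2 = 20 * 19 / 2 = 380 / 2 = 190

190


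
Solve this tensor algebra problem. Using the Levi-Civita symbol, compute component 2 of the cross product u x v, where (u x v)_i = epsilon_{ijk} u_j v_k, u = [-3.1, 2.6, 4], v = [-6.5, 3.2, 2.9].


(u x v)_2 = sum_{j,k} epsilon_{2jk} u_j v_k. Only permutations of (1,2,3) contribute; the two non-zero terms are:
eps_{213} u_1 v_3 = -1 * -3.1 * 2.9 = 8.99
eps_{231} u_3 v_1 = 1 * 4 * -6.5 = -26
(u x v)_2 = -17.01

-17.01


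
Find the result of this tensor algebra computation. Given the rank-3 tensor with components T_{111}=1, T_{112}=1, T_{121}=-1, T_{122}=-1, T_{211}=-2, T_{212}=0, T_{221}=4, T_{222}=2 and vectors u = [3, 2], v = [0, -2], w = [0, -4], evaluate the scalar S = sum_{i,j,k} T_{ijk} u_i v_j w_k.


S = sum over i,j,k of T_{ijk} u_i v_j w_k. Expanding all 8 terms:
T_{111}*u_1*v_1*w_1 = 1*3*0*0 = 0  (running total: 0)
T_{112}*u_1*v_1*w_2 = 1*3*0*-4 = 0  (running total: 0)
T_{121}*u_1*v_2*w_1 = -1*3*-2*0 = 0  (running total: 0)
T_{122}*u_1*v_2*w_2 = -1*3*-2*-4 = -24  (running total: -24)
T_{211}*u_2*v_1*w_1 = -2*2*0*0 = 0  (running total: -24)
T_{212}*u_2*v_1*w_2 = 0*2*0*-4 = 0  (running total: -24)
T_{221}*u_2*v_2*w_1 = 4*2*-2*0 = 0  (running total: -24)
T_{222}*u_2*v_2*w_2 = 2*2*-2*-4 = 32  (running total: 8)
S = 8

8


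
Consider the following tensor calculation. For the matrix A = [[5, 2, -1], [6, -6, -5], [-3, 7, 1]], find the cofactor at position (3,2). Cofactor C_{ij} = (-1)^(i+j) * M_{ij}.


To find cofactor C_{32}, delete row 3 and column 2.
The resulting 2x2 submatrix is: [[5, -1], [6, -5]]
Minor M_{32} = 5*-5 - -1*6
  = -25 - -6 = -19
Sign = (-1)^(3+2) = (-1)^5 = -1
Cofactor C_{32} = -1 * -19 = 19

19


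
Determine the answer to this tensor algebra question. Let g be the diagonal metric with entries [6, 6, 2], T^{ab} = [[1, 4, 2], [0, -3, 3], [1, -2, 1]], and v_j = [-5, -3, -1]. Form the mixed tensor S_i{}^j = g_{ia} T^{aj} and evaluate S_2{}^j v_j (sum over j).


Step 1: lower the first index. For a diagonal metric, g_{ia} T^{aj} = g_{ii} T^{ij} (no sum on i).
g_{22} = 6
S_2{}^1 = 6 * T^{21} = 6 * 0 = 0
S_2{}^2 = 6 * T^{22} = 6 * -3 = -18
S_2{}^3 = 6 * T^{23} = 6 * 3 = 18
Step 2: contract S_2{}^j with v_j.
S_2{}^1 * v_1 = 0 * -5 = 0
S_2{}^2 * v_2 = -18 * -3 = 54
S_2{}^3 * v_3 = 18 * -1 = -18
Result = 0 + 54 + -18 = 36

36


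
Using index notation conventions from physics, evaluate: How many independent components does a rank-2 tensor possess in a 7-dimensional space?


The number of components of a rank-r tensor in d dimensions is d^r.
Here d = 7 and r = 2.
7^2 = 49

49


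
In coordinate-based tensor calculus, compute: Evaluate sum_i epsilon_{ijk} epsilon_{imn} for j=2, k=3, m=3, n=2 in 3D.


Using the identity: epsilon_{ijk} epsilon_{imn} = delta_{jm} delta_{kn} - delta_{jn} delta_{km}.
delta_{23} = 0
delta_{32} = 0
delta_{22} = 1
delta_{33} = 1
Result = 0 * 0 - 1 * 1 = 0 - 1 = -1

-1


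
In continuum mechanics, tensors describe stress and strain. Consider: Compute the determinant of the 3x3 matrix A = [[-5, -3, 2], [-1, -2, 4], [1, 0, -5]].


Expanding along the first row, det(A) = a11*M_11 - a12*M_12 + a13*M_13, where M_1j is the (1,j) minor.
Minor M_11 = -2*-5 - 4*0 = 10
Minor M_12 = -1*-5 - 4*1 = 1
Minor M_13 = -1*0 - -2*1 = 2
det = -5*(10) - -3*(1) + 2*(2)
    = -50 - -3 + 4
    = -43

-43


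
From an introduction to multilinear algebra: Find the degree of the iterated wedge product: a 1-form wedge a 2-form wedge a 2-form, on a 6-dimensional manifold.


The degree of a wedge product is the sum of the degrees of the individual forms.
Degrees: 1, 2, 2
Total degree = 1 + 2 + 2 = 5

5


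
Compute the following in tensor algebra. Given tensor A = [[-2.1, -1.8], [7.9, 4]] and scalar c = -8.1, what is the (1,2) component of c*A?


Scalar multiplication: (cA)_{ij} = c * A_{ij}.
c = -8.1
A_{12} = -1.8
(cA)_{12} = -8.1 * -1.8 = 14.58

14.58


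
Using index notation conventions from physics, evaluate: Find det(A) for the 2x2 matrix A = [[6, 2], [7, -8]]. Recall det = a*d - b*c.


For a 2x2 matrix [[a, b], [c, d]], det = a*d - b*c.
a = 6, b = 2, c = 7, d = -8
a*d = 6 * -8 = -48
b*c = 2 * 7 = 14
det = -48 - 14 = -62

-62
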